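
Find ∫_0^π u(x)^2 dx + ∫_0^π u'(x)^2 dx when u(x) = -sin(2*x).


||u||_{H^1(0,π)}^2 = 5*π/2

u'(x) = -2*cos(2*x).
Expand u² and (u')² and integrate term by term on (0, π), using: for integers n ≥ 1, ∫_0^π sin²(nx) dx = ∫_0^π cos²(nx) dx = π/2; for n ≠ n', ∫_0^π sin(nx)sin(n'x) dx = ∫_0^π cos(nx)cos(n'x) dx = 0; and by product-to-sum, ∫_0^π sin(nx)cos(n'x) dx = ½∫_0^π [sin((n+n')x) + sin((n−n')x)] dx, which is 0 when n+n' is even and 2n/(n²−n'²) when n+n' is odd (it need not vanish on (0, π)).
  u² squared terms: (-1)²·∫sin(2x)² dx = 1·π/2 = π/2.
  So ∫_0^π u² dx = π/2.
  (u')² squared terms: (-2)²·∫cos(2x)² dx = 4·π/2 = 2*π.
  So ∫_0^π (u')² dx = 2*π.
||u||_{H^1}^2 = (π/2) + (2*π) = 5*π/2.


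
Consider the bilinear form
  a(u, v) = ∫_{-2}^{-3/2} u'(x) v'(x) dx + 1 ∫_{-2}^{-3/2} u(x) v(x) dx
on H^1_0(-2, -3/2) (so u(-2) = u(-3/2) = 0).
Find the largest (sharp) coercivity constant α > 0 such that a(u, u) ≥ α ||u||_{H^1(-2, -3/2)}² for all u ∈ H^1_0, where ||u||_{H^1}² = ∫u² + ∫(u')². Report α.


α = 1

Coercivity of a(·,·) on H^1_0(-2, -3/2) means a(u, u) ≥ α ||u||_{H^1}² for every u ∈ H^1_0.
The interval has length L = 1/2, and Poincaré/coercivity depend only on L. Here a(u, u) = ∫(u')² + (1)·∫u².
Here c = 1 ≥ 1, so a(u,u) = ∫(u')² + c∫u² ≥ ∫(u')² + ∫u² = ||u||_{H^1}², i.e. α = 1 works. No larger α is possible: a(u,u) ≥ α||u||_{H^1}² means (1−α)∫(u')² ≥ (α−c)∫u², and for the modes u_n = sin(nπ(x−x₀)/L) (x₀ the left endpoint) one has ∫u_n²/∫(u_n')² = (L/(nπ))² → 0, so a(u_n,u_n)/||u_n||_{H^1}² → 1. Hence the optimal constant is α = 1.
Therefore α = 1.


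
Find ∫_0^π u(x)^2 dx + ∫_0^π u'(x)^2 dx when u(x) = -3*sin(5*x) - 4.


||u||_{H^1(0,π)}^2 = 48/5 + 133*π

u'(x) = -15*cos(5*x).
Expand u² and (u')² and integrate term by term on (0, π), using: for integers n ≥ 1, ∫_0^π sin²(nx) dx = ∫_0^π cos²(nx) dx = π/2; for n ≠ n', ∫_0^π sin(nx)sin(n'x) dx = ∫_0^π cos(nx)cos(n'x) dx = 0; and by product-to-sum, ∫_0^π sin(nx)cos(n'x) dx = ½∫_0^π [sin((n+n')x) + sin((n−n')x)] dx, which is 0 when n+n' is even and 2n/(n²−n'²) when n+n' is odd (it need not vanish on (0, π)). For the constant mode: ∫_0^π 1 dx = π, ∫_0^π cos(nx) dx = 0, ∫_0^π sin(nx) dx = (1−(−1)^n)/n.
  u² squared terms: (-4)²·∫1 dx = 16·π = 16*π;  (-3)²·∫sin(5x)² dx = 9·π/2 = 9*π/2.
  u² cross terms: 2·(-4)·(-3)·∫1·sin(5x) dx = 24·(2/5) = 48/5.
  So ∫_0^π u² dx = 16*π + 9*π/2 + 48/5 = 48/5 + 41*π/2.
  (u')² squared terms: (-15)²·∫cos(5x)² dx = 225·π/2 = 225*π/2.
  So ∫_0^π (u')² dx = 225*π/2.
||u||_{H^1}^2 = (48/5 + 41*π/2) + (225*π/2) = 48/5 + 133*π.


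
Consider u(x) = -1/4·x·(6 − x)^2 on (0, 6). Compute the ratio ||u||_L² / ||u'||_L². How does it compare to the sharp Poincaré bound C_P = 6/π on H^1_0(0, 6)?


||u||_L² / ||u'||_L² = 3*sqrt(14)/7 < C_P = 6/π.

u(x) = -1/4·x·(6 − x)^2, so u'(x) = 3*(2 - x)*(x - 6)/4.
u(x) = -1/4·x·(6 − x)^2 vanishes at x = 0 and x = 6, so u ∈ H^1_0(0, 6). Differentiate via the product rule and integrate the resulting polynomials term by term.
  ∫_0^6 u² dx = ∫_0^6 (x^6/16 - 3*x^5/2 + 27*x^4/2 - 54*x^3 + 81*x^2) dx. Term by term:
    ∫_0^6 x^6/16 dx = 17496/7;  ∫_0^6 -3*x^5/2 dx = -11664;  ∫_0^6 27*x^4/2 dx = 104976/5;
    ∫_0^6 -54*x^3 dx = -17496;  ∫_0^6 81*x^2 dx = 5832.
  Sum: 17496/7 − 11664 + 104976/5 − 17496 + 5832 = 5832/35.
  ∫_0^6 (u')² dx = ∫_0^6 (9*x^4/16 - 9*x^3 + 99*x^2/2 - 108*x + 81) dx. Term by term:
    ∫_0^6 9*x^4/16 dx = 4374/5;  ∫_0^6 -9*x^3 dx = -2916;  ∫_0^6 99*x^2/2 dx = 3564;
    ∫_0^6 -108*x dx = -1944;  ∫_0^6 81 dx = 486.
  Sum: 4374/5 − 2916 + 3564 − 1944 + 486 = 324/5.
∫_0^6 u² dx = 5832/35, so ||u||_L² = 54*sqrt(70)/35.
∫_0^6 (u')² dx = 324/5, so ||u'||_L² = 18*sqrt(5)/5.
Ratio ||u||_L² / ||u'||_L² = 3*sqrt(14)/7.
Sharp Poincaré constant on H^1_0(0, 6) is C_P = L/π = 6/π, achieved by sin(π/6·x).
A polynomial bump cannot attain the sharp Poincaré constant (only the first sine eigenfunction does), so the ratio is strictly less than C_P, consistent with ||u||_L² ≤ C_P ||u'||_L².


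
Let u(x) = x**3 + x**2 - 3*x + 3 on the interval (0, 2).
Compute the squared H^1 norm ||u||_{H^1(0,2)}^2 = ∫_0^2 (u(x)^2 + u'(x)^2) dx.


||u||_{H^1}^2 = 3216/35

The H^1 norm (squared) on an interval (0, L) is
  ||u||_{H^1}^2 = ∫_0^L u(x)^2 dx + ∫_0^L u'(x)^2 dx.
Compute u'(x) = 3*x**2 + 2*x - 3.
Then u(x)^2 = x**6 + 2*x**5 - 5*x**4 + 15*x**2 - 18*x + 9 and u'(x)^2 = 9*x**4 + 12*x**3 - 14*x**2 - 12*x + 9.
Integrate each monomial from 0 to 2 using ∫_0^2 c·x^n dx = c·2^(n+1)/(n+1):
  ∫_0^2 u(x)^2 dx = ∫_0^2 (x^6 + 2*x^5 - 5*x^4 + 15*x^2 - 18*x + 9) dx. Term by term:
    ∫_0^2 x^6 dx = 128/7;  ∫_0^2 2*x^5 dx = 64/3;  ∫_0^2 -5*x^4 dx = -32;
    ∫_0^2 15*x^2 dx = 40;  ∫_0^2 -18*x dx = -36;  ∫_0^2 9 dx = 18.
  Sum: 128/7 + 64/3 − 32 + 40 − 36 + 18 = 622/21.
  ∫_0^2 u'(x)^2 dx = ∫_0^2 (9*x^4 + 12*x^3 - 14*x^2 - 12*x + 9) dx. Term by term:
    ∫_0^2 9*x^4 dx = 288/5;  ∫_0^2 12*x^3 dx = 48;  ∫_0^2 -14*x^2 dx = -112/3;
    ∫_0^2 -12*x dx = -24;  ∫_0^2 9 dx = 18.
  Sum: 288/5 + 48 − 112/3 − 24 + 18 = 934/15.
Adding: ||u||_{H^1}^2 = 622/21 + 934/15 = 3216/35.


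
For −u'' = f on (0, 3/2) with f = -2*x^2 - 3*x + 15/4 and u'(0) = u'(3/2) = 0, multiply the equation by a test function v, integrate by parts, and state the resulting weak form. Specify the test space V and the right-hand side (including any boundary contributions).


V = H^1(0, 3/2) (no boundary constraint on v; u is determined up to an additive constant); weak form: ∫_0^3/2 u'v' dx = ∫_0^3/2 (-2*x^2 - 3*x + 15/4) v dx for all v ∈ V.

Multiply both sides by a test function v and integrate from 0 to 3/2:
  ∫_0^3/2 −u''(x) v(x) dx = ∫_0^3/2 f(x) v(x) dx.
Integrate the LHS by parts once:
  ∫_0^3/2 −u'' v dx = −[u'(x) v(x)]_0^3/2 + ∫_0^3/2 u'(x) v'(x) dx.
Thus ∫_0^3/2 u'(x) v'(x) dx = ∫_0^3/2 f(x) v(x) dx + [u'(x) v(x)]_0^3/2.
Choose V so that boundary terms are either known or forced to vanish.
u has homogeneous Neumann: u'(0) = u'(3/2) = 0. So [u' v]_0^3/2 = 0·v(3/2) − 0·v(0) = 0 for any v; take V = H^1(0, 3/2).
Weak formulation: find u (satisfying any essential BC) such that ∫_0^3/2 u'(x) v'(x) dx = ∫_0^3/2 f v dx for all v ∈ V (homogeneous Neumann, so boundary terms vanish).
Substituting f(x) = -2*x^2 - 3*x + 15/4, the right-hand side is ∫_0^3/2 (-2*x^2 - 3*x + 15/4) v dx.
Compatibility check (pure Neumann): taking v ≡ 1 ∈ V gives 0 = ∫_0^3/2 f dx + (0) − (0), i.e. ∫_0^3/2 f dx must equal u'(0) − u'(3/2) = 0. Indeed ∫_0^3/2 (-2*x^2 - 3*x + 15/4) dx = 0, so the data are compatible. The solution is then unique only up to an additive constant (fix it e.g. by requiring ∫_0^3/2 u dx = 0).


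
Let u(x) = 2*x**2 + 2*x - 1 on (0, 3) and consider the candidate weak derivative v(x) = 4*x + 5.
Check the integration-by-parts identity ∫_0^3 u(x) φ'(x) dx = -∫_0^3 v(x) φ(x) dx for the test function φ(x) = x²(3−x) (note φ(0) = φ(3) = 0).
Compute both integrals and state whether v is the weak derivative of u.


LHS = -621/10, RHS = -1647/20. No, v is not the weak derivative of u.

u(x) = 2*x**2 + 2*x - 1, classical derivative u'(x) = 4*x + 2.
φ(x) = x²(3−x), so φ'(x) = 3*x*(2 - x).
Note φ(0) = φ(3) = 0, so the boundary term u·φ vanishes.
LHS = ∫_0^3 u(x) φ'(x) dx = ∫_0^3 (-6*x^4 + 6*x^3 + 15*x^2 - 6*x) dx. Term by term:
  ∫_0^3 -6*x^4 dx = -1458/5;  ∫_0^3 6*x^3 dx = 243/2;  ∫_0^3 15*x^2 dx = 135;
  ∫_0^3 -6*x dx = -27.
Sum: -1458/5 + 243/2 + 135 − 27 = -621/10.
So LHS = -621/10.
∫_0^3 v(x) φ(x) dx = ∫_0^3 (-4*x^4 + 7*x^3 + 15*x^2) dx. Term by term:
  ∫_0^3 -4*x^4 dx = -972/5;  ∫_0^3 7*x^3 dx = 567/4;  ∫_0^3 15*x^2 dx = 135.
Sum: -972/5 + 567/4 + 135 = 1647/20.
So RHS = -∫_0^3 v(x) φ(x) dx = -1647/20.
LHS − RHS = 81/4 ≠ 0, so the identity fails.
(For a valid weak derivative the identity must hold for EVERY test function, in particular this one. The failure shows v is NOT the weak derivative of u.)
Correct weak derivative would be u'(x) = 4*x + 2.


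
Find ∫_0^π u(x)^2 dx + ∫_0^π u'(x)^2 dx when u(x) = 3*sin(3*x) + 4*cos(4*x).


||u||_{H^1(0,π)}^2 = -2448/7 + 181*π

u'(x) = -16*sin(4*x) + 9*cos(3*x).
Expand u² and (u')² and integrate term by term on (0, π), using: for integers n ≥ 1, ∫_0^π sin²(nx) dx = ∫_0^π cos²(nx) dx = π/2; for n ≠ n', ∫_0^π sin(nx)sin(n'x) dx = ∫_0^π cos(nx)cos(n'x) dx = 0; and by product-to-sum, ∫_0^π sin(nx)cos(n'x) dx = ½∫_0^π [sin((n+n')x) + sin((n−n')x)] dx, which is 0 when n+n' is even and 2n/(n²−n'²) when n+n' is odd (it need not vanish on (0, π)).
  u² squared terms: (3)²·∫sin(3x)² dx = 9·π/2 = 9*π/2;  (4)²·∫cos(4x)² dx = 16·π/2 = 8*π.
  u² cross terms: 2·(3)·(4)·∫sin(3x)·cos(4x) dx = 24·(-6/7) = -144/7.
  So ∫_0^π u² dx = 9*π/2 + 8*π − 144/7 = -144/7 + 25*π/2.
  (u')² squared terms: (-16)²·∫sin(4x)² dx = 256·π/2 = 128*π;  (9)²·∫cos(3x)² dx = 81·π/2 = 81*π/2.
  (u')² cross terms: 2·(-16)·(9)·∫sin(4x)·cos(3x) dx = -288·(8/7) = -2304/7.
  So ∫_0^π (u')² dx = 128*π + 81*π/2 − 2304/7 = -2304/7 + 337*π/2.
||u||_{H^1}^2 = (-144/7 + 25*π/2) + (-2304/7 + 337*π/2) = -2448/7 + 181*π.


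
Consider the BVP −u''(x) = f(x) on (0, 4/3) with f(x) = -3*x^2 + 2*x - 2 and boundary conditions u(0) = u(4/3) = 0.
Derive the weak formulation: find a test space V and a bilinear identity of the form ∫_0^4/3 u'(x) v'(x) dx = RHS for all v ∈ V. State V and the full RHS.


V = H^1_0(0, 4/3) (so v(0) = v(4/3) = 0); weak form: ∫_0^4/3 u'v' dx = ∫_0^4/3 (-3*x^2 + 2*x - 2) v dx for all v ∈ V.

Multiply both sides by a test function v and integrate from 0 to 4/3:
  ∫_0^4/3 −u''(x) v(x) dx = ∫_0^4/3 f(x) v(x) dx.
Integrate the LHS by parts once:
  ∫_0^4/3 −u'' v dx = −[u'(x) v(x)]_0^4/3 + ∫_0^4/3 u'(x) v'(x) dx.
Thus ∫_0^4/3 u'(x) v'(x) dx = ∫_0^4/3 f(x) v(x) dx + [u'(x) v(x)]_0^4/3.
Choose V so that boundary terms are either known or forced to vanish.
u is Dirichlet: u(0) = u(4/3) = 0. Let V = H^1_0(0, 4/3); then v(0) = v(4/3) = 0, and [u' v]_0^4/3 = 0.
Weak formulation: find u (satisfying any essential BC) such that ∫_0^4/3 u'(x) v'(x) dx = ∫_0^4/3 f v dx for all v ∈ V.
Substituting f(x) = -3*x^2 + 2*x - 2, the right-hand side is ∫_0^4/3 (-3*x^2 + 2*x - 2) v dx.


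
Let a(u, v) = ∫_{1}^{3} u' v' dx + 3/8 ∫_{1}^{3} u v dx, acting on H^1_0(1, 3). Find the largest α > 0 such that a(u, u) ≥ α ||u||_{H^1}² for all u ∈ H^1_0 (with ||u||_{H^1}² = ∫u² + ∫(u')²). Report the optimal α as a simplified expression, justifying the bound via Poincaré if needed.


α = (3/2 + π^2)/(4 + π^2)

Coercivity of a(·,·) on H^1_0(1, 3) means a(u, u) ≥ α ||u||_{H^1}² for every u ∈ H^1_0.
The interval has length L = 2, and Poincaré/coercivity depend only on L. Here a(u, u) = ∫(u')² + (3/8)·∫u².
Here 0 < c = 3/8 < 1. The condition a(u,u) ≥ α||u||_{H^1}² reads (1−α)∫(u')² ≥ (α−c)∫u². Any admissible α is ≤ 1 (rapidly oscillating u have ∫u²/∫(u')² → 0), and α = 1 would force 0 ≥ (1−c)∫u², impossible since c < 1; so 1−α > 0. By the sharp Poincaré inequality on H^1_0 of an interval of length L, ∫(u')² ≥ (π/L)²∫u² with equality for the first sine mode sin(π(x−x₀)/L) (x₀ the left endpoint), so the inequality holds for all u iff (1−α)(π/L)² ≥ α − c, i.e. α ≤ ((π/L)² + c)/((π/L)² + 1) = (1 + c(L/π)²)/(1 + (L/π)²). With (π/L)² = π^2/4 and c = 3/8, the largest admissible constant is α = ((π/L)² + c)/((π/L)² + 1).
Simplifying, α = (3/2 + π^2)/(4 + π^2).


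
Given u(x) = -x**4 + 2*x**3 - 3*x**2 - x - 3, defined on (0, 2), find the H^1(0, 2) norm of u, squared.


||u||_{H^1}^2 = 17912/63

The H^1 norm (squared) on an interval (0, L) is
  ||u||_{H^1}^2 = ∫_0^L u(x)^2 dx + ∫_0^L u'(x)^2 dx.
Compute u'(x) = -4*x**3 + 6*x**2 - 6*x - 1.
Then u(x)^2 = x**8 - 4*x**7 + 10*x**6 - 10*x**5 + 11*x**4 - 6*x**3 + 19*x**2 + 6*x + 9 and u'(x)^2 = 16*x**6 - 48*x**5 + 84*x**4 - 64*x**3 + 24*x**2 + 12*x + 1.
Integrate each monomial from 0 to 2 using ∫_0^2 c·x^n dx = c·2^(n+1)/(n+1):
  ∫_0^2 u(x)^2 dx = ∫_0^2 (x^8 - 4*x^7 + 10*x^6 - 10*x^5 + 11*x^4 - 6*x^3 + 19*x^2 + 6*x + 9) dx. Term by term:
    ∫_0^2 x^8 dx = 512/9;  ∫_0^2 -4*x^7 dx = -128;  ∫_0^2 10*x^6 dx = 1280/7;
    ∫_0^2 -10*x^5 dx = -320/3;  ∫_0^2 11*x^4 dx = 352/5;  ∫_0^2 -6*x^3 dx = -24;
    ∫_0^2 19*x^2 dx = 152/3;  ∫_0^2 6*x dx = 12;  ∫_0^2 9 dx = 18.
  Sum: 512/9 − 128 + 1280/7 − 320/3 + 352/5 − 24 + 152/3 + 12 + 18 = 41626/315.
  ∫_0^2 u'(x)^2 dx = ∫_0^2 (16*x^6 - 48*x^5 + 84*x^4 - 64*x^3 + 24*x^2 + 12*x + 1) dx. Term by term:
    ∫_0^2 16*x^6 dx = 2048/7;  ∫_0^2 -48*x^5 dx = -512;  ∫_0^2 84*x^4 dx = 2688/5;
    ∫_0^2 -64*x^3 dx = -256;  ∫_0^2 24*x^2 dx = 64;  ∫_0^2 12*x dx = 24;
    ∫_0^2 1 dx = 2.
  Sum: 2048/7 − 512 + 2688/5 − 256 + 64 + 24 + 2 = 5326/35.
Adding: ||u||_{H^1}^2 = 41626/315 + 5326/35 = 17912/63.


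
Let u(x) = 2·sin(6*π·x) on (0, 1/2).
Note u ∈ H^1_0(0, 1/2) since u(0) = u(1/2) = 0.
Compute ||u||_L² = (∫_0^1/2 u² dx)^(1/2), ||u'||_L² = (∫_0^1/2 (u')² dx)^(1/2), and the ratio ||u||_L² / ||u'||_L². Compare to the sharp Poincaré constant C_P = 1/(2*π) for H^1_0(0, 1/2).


||u||_L² / ||u'||_L² = 1/(6*π) < C_P = 1/(2*π).

u(x) = 2·sin(6*π·x), so u'(x) = 12*π*cos(6*π*x).
Writing u(x) = A·sin(kπx/L) with A = 2 and k = 3, use ∫_0^L sin²(kπx/L) dx = L/2 and ∫_0^L cos²(kπx/L) dx = L/2.
u² = 4·sin²(6*π·x) and (u')² = 144*π^2·cos²(6*π·x), and each of sin², cos² integrates to L/2 = 1/4 over (0, 1/2).
∫_0^1/2 u² dx = 1, so ||u||_L² = 1.
∫_0^1/2 (u')² dx = 36*π^2, so ||u'||_L² = 6*π.
Ratio ||u||_L² / ||u'||_L² = 1/(6*π).
Sharp Poincaré constant on H^1_0(0, 1/2) is C_P = L/π = 1/(2*π), achieved by sin(2*π·x).
This is the k = 3 harmonic; the ratio L/(kπ) is strictly less than C_P = L/π, consistent with the sharp inequality ||u||_L² ≤ C_P ||u'||_L².


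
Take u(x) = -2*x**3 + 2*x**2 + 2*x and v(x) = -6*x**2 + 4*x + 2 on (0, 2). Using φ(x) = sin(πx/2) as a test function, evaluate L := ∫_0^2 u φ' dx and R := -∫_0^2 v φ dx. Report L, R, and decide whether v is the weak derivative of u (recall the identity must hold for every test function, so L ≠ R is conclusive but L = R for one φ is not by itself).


LHS = -192/π^3 + 24/π, RHS = -192/π^3 + 24/π. Yes, v = u' weakly.

u(x) = -2*x**3 + 2*x**2 + 2*x, classical derivative u'(x) = -6*x**2 + 4*x + 2.
φ(x) = sin(πx/2), so φ'(x) = π*cos(π*x/2)/2.
Note φ(0) = φ(2) = 0, so the boundary term u·φ vanishes.
LHS = ∫_0^2 u(x) φ'(x) dx = ∫_0^2 (-π*x^3*cos(π*x/2) + π*x^2*cos(π*x/2) + π*x*cos(π*x/2)) dx. Term by term:
  ∫_0^2 π*x*cos(π*x/2) dx = -8/π;  ∫_0^2 π*x^2*cos(π*x/2) dx = -16/π;  ∫_0^2 -π*x^3*cos(π*x/2) dx = -192/π^3 + 48/π.
Sum: -8/π − 16/π + -192/π^3 + 48/π = -192/π^3 + 24/π.
So LHS = -192/π^3 + 24/π.
∫_0^2 v(x) φ(x) dx = ∫_0^2 (-6*x^2*sin(π*x/2) + 4*x*sin(π*x/2) + 2*sin(π*x/2)) dx. Term by term:
  ∫_0^2 2*sin(π*x/2) dx = 8/π;  ∫_0^2 -6*x^2*sin(π*x/2) dx = -48/π + 192/π^3;  ∫_0^2 4*x*sin(π*x/2) dx = 16/π.
Sum: 8/π + -48/π + 192/π^3 + 16/π = -24/π + 192/π^3.
So RHS = -∫_0^2 v(x) φ(x) dx = -192/π^3 + 24/π.
LHS = RHS, so the identity holds for this test φ.
Moreover u is smooth here and v(x) = u'(x) = -6*x**2 + 4*x + 2 pointwise, so the identity holds for every test function. Hence v is the weak derivative of u.


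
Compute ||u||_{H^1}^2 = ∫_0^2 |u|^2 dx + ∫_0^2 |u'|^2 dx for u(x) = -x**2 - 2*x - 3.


||u||_{H^1}^2 = 1886/15

The H^1 norm (squared) on an interval (0, L) is
  ||u||_{H^1}^2 = ∫_0^L u(x)^2 dx + ∫_0^L u'(x)^2 dx.
Compute u'(x) = -2*x - 2.
Then u(x)^2 = x**4 + 4*x**3 + 10*x**2 + 12*x + 9 and u'(x)^2 = 4*x**2 + 8*x + 4.
Integrate each monomial from 0 to 2 using ∫_0^2 c·x^n dx = c·2^(n+1)/(n+1):
  ∫_0^2 u(x)^2 dx = ∫_0^2 (x^4 + 4*x^3 + 10*x^2 + 12*x + 9) dx. Term by term:
    ∫_0^2 x^4 dx = 32/5;  ∫_0^2 4*x^3 dx = 16;  ∫_0^2 10*x^2 dx = 80/3;
    ∫_0^2 12*x dx = 24;  ∫_0^2 9 dx = 18.
  Sum: 32/5 + 16 + 80/3 + 24 + 18 = 1366/15.
  ∫_0^2 u'(x)^2 dx = ∫_0^2 (4*x^2 + 8*x + 4) dx. Term by term:
    ∫_0^2 4*x^2 dx = 32/3;  ∫_0^2 8*x dx = 16;  ∫_0^2 4 dx = 8.
  Sum: 32/3 + 16 + 8 = 104/3.
Adding: ||u||_{H^1}^2 = 1366/15 + 104/3 = 1886/15.


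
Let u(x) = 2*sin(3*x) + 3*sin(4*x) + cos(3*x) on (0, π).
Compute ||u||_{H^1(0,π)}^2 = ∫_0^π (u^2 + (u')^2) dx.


||u||_{H^1(0,π)}^2 = 480/7 + 203*π/2

u'(x) = -3*sin(3*x) + 6*cos(3*x) + 12*cos(4*x).
Expand u² and (u')² and integrate term by term on (0, π), using: for integers n ≥ 1, ∫_0^π sin²(nx) dx = ∫_0^π cos²(nx) dx = π/2; for n ≠ n', ∫_0^π sin(nx)sin(n'x) dx = ∫_0^π cos(nx)cos(n'x) dx = 0; and by product-to-sum, ∫_0^π sin(nx)cos(n'x) dx = ½∫_0^π [sin((n+n')x) + sin((n−n')x)] dx, which is 0 when n+n' is even and 2n/(n²−n'²) when n+n' is odd (it need not vanish on (0, π)).
  u² squared terms: (2)²·∫sin(3x)² dx = 4·π/2 = 2*π;  (3)²·∫sin(4x)² dx = 9·π/2 = 9*π/2;  (1)²·∫cos(3x)² dx = 1·π/2 = π/2.
  u² cross terms: 2·(2)·(3)·∫sin(3x)·sin(4x) dx = 12·(0) = 0;  2·(2)·(1)·∫sin(3x)·cos(3x) dx = 4·(0) = 0;  2·(3)·(1)·∫sin(4x)·cos(3x) dx = 6·(8/7) = 48/7.
  So ∫_0^π u² dx = 2*π + 9*π/2 + π/2 + 0 + 0 + 48/7 = 48/7 + 7*π.
  (u')² squared terms: (-3)²·∫sin(3x)² dx = 9·π/2 = 9*π/2;  (6)²·∫cos(3x)² dx = 36·π/2 = 18*π;  (12)²·∫cos(4x)² dx = 144·π/2 = 72*π.
  (u')² cross terms: 2·(-3)·(6)·∫sin(3x)·cos(3x) dx = -36·(0) = 0;  2·(-3)·(12)·∫sin(3x)·cos(4x) dx = -72·(-6/7) = 432/7;  2·(6)·(12)·∫cos(3x)·cos(4x) dx = 144·(0) = 0.
  So ∫_0^π (u')² dx = 9*π/2 + 18*π + 72*π + 0 + 432/7 + 0 = 432/7 + 189*π/2.
||u||_{H^1}^2 = (48/7 + 7*π) + (432/7 + 189*π/2) = 480/7 + 203*π/2.


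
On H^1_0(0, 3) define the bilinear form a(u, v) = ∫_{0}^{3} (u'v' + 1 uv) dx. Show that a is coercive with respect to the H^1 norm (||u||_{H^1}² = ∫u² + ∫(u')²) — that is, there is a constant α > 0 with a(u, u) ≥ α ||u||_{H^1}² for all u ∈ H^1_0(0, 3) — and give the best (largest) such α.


α = 1

Coercivity of a(·,·) on H^1_0(0, 3) means a(u, u) ≥ α ||u||_{H^1}² for every u ∈ H^1_0.
The interval has length L = 3, and Poincaré/coercivity depend only on L. Here a(u, u) = ∫(u')² + (1)·∫u².
Here c = 1 ≥ 1, so a(u,u) = ∫(u')² + c∫u² ≥ ∫(u')² + ∫u² = ||u||_{H^1}², i.e. α = 1 works. No larger α is possible: a(u,u) ≥ α||u||_{H^1}² means (1−α)∫(u')² ≥ (α−c)∫u², and for the modes u_n = sin(nπ(x−x₀)/L) (x₀ the left endpoint) one has ∫u_n²/∫(u_n')² = (L/(nπ))² → 0, so a(u_n,u_n)/||u_n||_{H^1}² → 1. Hence the optimal constant is α = 1.
Therefore α = 1.


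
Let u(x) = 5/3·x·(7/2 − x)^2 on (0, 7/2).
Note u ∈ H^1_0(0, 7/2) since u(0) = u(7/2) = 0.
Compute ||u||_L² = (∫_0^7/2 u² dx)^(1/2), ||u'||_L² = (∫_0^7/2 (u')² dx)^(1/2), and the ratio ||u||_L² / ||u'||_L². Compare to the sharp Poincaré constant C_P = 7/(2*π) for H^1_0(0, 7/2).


||u||_L² / ||u'||_L² = sqrt(14)/4 < C_P = 7/(2*π).

u(x) = 5/3·x·(7/2 − x)^2, so u'(x) = 5*x^2 - 70*x/3 + 245/12.
u(x) = 5/3·x·(7/2 − x)^2 vanishes at x = 0 and x = 7/2, so u ∈ H^1_0(0, 7/2). Differentiate via the product rule and integrate the resulting polynomials term by term.
  ∫_0^7/2 u² dx = ∫_0^7/2 (25*x^6/9 - 350*x^5/9 + 1225*x^4/6 - 8575*x^3/18 + 60025*x^2/144) dx. Term by term:
    ∫_0^7/2 25*x^6/9 dx = 2941225/1152;  ∫_0^7/2 -350*x^5/9 dx = -20588575/1728;  ∫_0^7/2 1225*x^4/6 dx = 4117715/192;
    ∫_0^7/2 -8575*x^3/18 dx = -20588575/1152;  ∫_0^7/2 60025*x^2/144 dx = 20588575/3456.
  Sum: 2941225/1152 − 20588575/1728 + 4117715/192 − 20588575/1152 + 20588575/3456 = 588245/3456.
  ∫_0^7/2 (u')² dx = ∫_0^7/2 (25*x^4 - 700*x^3/3 + 13475*x^2/18 - 8575*x/9 + 60025/144) dx. Term by term:
    ∫_0^7/2 25*x^4 dx = 84035/32;  ∫_0^7/2 -700*x^3/3 dx = -420175/48;  ∫_0^7/2 13475*x^2/18 dx = 4621925/432;
    ∫_0^7/2 -8575*x/9 dx = -420175/72;  ∫_0^7/2 60025/144 dx = 420175/288.
  Sum: 84035/32 − 420175/48 + 4621925/432 − 420175/72 + 420175/288 = 84035/432.
∫_0^7/2 u² dx = 588245/3456, so ||u||_L² = 343*sqrt(30)/144.
∫_0^7/2 (u')² dx = 84035/432, so ||u'||_L² = 49*sqrt(105)/36.
Ratio ||u||_L² / ||u'||_L² = sqrt(14)/4.
Sharp Poincaré constant on H^1_0(0, 7/2) is C_P = L/π = 7/(2*π), achieved by sin(2*π/7·x).
A polynomial bump cannot attain the sharp Poincaré constant (only the first sine eigenfunction does), so the ratio is strictly less than C_P, consistent with ||u||_L² ≤ C_P ||u'||_L².


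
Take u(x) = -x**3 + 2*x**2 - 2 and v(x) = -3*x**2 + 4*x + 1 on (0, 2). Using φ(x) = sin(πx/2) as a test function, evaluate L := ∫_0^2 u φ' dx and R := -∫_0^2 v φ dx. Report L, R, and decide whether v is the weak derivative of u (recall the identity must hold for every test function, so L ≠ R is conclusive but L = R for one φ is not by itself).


LHS = -96/π^3 + 8/π, RHS = -96/π^3 + 4/π. No, v is not the weak derivative of u.

u(x) = -x**3 + 2*x**2 - 2, classical derivative u'(x) = -3*x**2 + 4*x.
φ(x) = sin(πx/2), so φ'(x) = π*cos(π*x/2)/2.
Note φ(0) = φ(2) = 0, so the boundary term u·φ vanishes.
LHS = ∫_0^2 u(x) φ'(x) dx = ∫_0^2 (-π*x^3*cos(π*x/2)/2 + π*x^2*cos(π*x/2) - π*cos(π*x/2)) dx. Term by term:
  ∫_0^2 -π*cos(π*x/2) dx = 0;  ∫_0^2 π*x^2*cos(π*x/2) dx = -16/π;  ∫_0^2 -π*x^3*cos(π*x/2)/2 dx = -96/π^3 + 24/π.
Sum: 0 − 16/π + -96/π^3 + 24/π = -96/π^3 + 8/π.
So LHS = -96/π^3 + 8/π.
∫_0^2 v(x) φ(x) dx = ∫_0^2 (-3*x^2*sin(π*x/2) + 4*x*sin(π*x/2) + sin(π*x/2)) dx. Term by term:
  ∫_0^2 -3*x^2*sin(π*x/2) dx = -24/π + 96/π^3;  ∫_0^2 4*x*sin(π*x/2) dx = 16/π;  ∫_0^2 sin(π*x/2) dx = 4/π.
Sum: -24/π + 96/π^3 + 16/π + 4/π = -4/π + 96/π^3.
So RHS = -∫_0^2 v(x) φ(x) dx = -96/π^3 + 4/π.
LHS − RHS = 4/π ≠ 0, so the identity fails.
(For a valid weak derivative the identity must hold for EVERY test function, in particular this one. The failure shows v is NOT the weak derivative of u.)
Correct weak derivative would be u'(x) = -3*x**2 + 4*x.


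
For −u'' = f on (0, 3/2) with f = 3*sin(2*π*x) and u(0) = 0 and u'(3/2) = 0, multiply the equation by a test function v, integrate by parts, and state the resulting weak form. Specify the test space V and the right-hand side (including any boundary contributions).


V = {v ∈ H^1(0, 3/2) : v(0) = 0} (test functions vanish at x = 0 where u is specified); weak form: ∫_0^3/2 u'v' dx = ∫_0^3/2 (3*sin(2*π*x)) v dx for all v ∈ V.

Multiply both sides by a test function v and integrate from 0 to 3/2:
  ∫_0^3/2 −u''(x) v(x) dx = ∫_0^3/2 f(x) v(x) dx.
Integrate the LHS by parts once:
  ∫_0^3/2 −u'' v dx = −[u'(x) v(x)]_0^3/2 + ∫_0^3/2 u'(x) v'(x) dx.
Thus ∫_0^3/2 u'(x) v'(x) dx = ∫_0^3/2 f(x) v(x) dx + [u'(x) v(x)]_0^3/2.
Choose V so that boundary terms are either known or forced to vanish.
Mixed BC: u(0) = 0 (Dirichlet) and u'(3/2) = 0 (Neumann). Define V = {v ∈ H^1(0, 3/2) : v(0) = 0}. Then [u' v]_0^3/2 = u'(3/2)·v(3/2) − u'(0)·0 = 0.
Weak formulation: find u (satisfying any essential BC) such that ∫_0^3/2 u'(x) v'(x) dx = ∫_0^3/2 f v dx for all v ∈ V (Dirichlet at 0 absorbed into V; the Neumann datum at x = 3/2 is zero, so no boundary term remains).
Substituting f(x) = 3*sin(2*π*x), the right-hand side is ∫_0^3/2 (3*sin(2*π*x)) v dx.


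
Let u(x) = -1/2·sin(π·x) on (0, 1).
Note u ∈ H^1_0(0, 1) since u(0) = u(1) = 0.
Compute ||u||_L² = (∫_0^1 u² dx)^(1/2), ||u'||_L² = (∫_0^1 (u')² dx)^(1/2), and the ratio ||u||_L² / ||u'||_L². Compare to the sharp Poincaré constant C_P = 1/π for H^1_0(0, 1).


||u||_L² / ||u'||_L² = 1/π = C_P.

u(x) = -1/2·sin(π·x), so u'(x) = -π*cos(π*x)/2.
Writing u(x) = A·sin(kπx/L) with A = -1/2 and k = 1, use ∫_0^L sin²(kπx/L) dx = L/2 and ∫_0^L cos²(kπx/L) dx = L/2.
u² = 1/4·sin²(π·x) and (u')² = π^2/4·cos²(π·x), and each of sin², cos² integrates to L/2 = 1/2 over (0, 1).
∫_0^1 u² dx = 1/8, so ||u||_L² = sqrt(2)/4.
∫_0^1 (u')² dx = π^2/8, so ||u'||_L² = sqrt(2)*π/4.
Ratio ||u||_L² / ||u'||_L² = 1/π.
Sharp Poincaré constant on H^1_0(0, 1) is C_P = L/π = 1/π, achieved by sin(π·x).
This is the k = 1 eigenfunction (up to amplitude), so the ratio equals the sharp Poincaré constant exactly.


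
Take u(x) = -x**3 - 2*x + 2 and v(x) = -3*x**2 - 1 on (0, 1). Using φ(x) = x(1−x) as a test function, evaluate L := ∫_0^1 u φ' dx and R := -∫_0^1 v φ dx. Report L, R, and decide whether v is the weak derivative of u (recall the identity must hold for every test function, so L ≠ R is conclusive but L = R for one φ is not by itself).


LHS = 29/60, RHS = 19/60. No, v is not the weak derivative of u.

u(x) = -x**3 - 2*x + 2, classical derivative u'(x) = -3*x**2 - 2.
φ(x) = x(1−x), so φ'(x) = 1 - 2*x.
Note φ(0) = φ(1) = 0, so the boundary term u·φ vanishes.
LHS = ∫_0^1 u(x) φ'(x) dx = ∫_0^1 (2*x^4 - x^3 + 4*x^2 - 6*x + 2) dx. Term by term:
  ∫_0^1 2*x^4 dx = 2/5;  ∫_0^1 -x^3 dx = -1/4;  ∫_0^1 4*x^2 dx = 4/3;
  ∫_0^1 -6*x dx = -3;  ∫_0^1 2 dx = 2.
Sum: 2/5 − 1/4 + 4/3 − 3 + 2 = 29/60.
So LHS = 29/60.
∫_0^1 v(x) φ(x) dx = ∫_0^1 (3*x^4 - 3*x^3 + x^2 - x) dx. Term by term:
  ∫_0^1 3*x^4 dx = 3/5;  ∫_0^1 -3*x^3 dx = -3/4;  ∫_0^1 x^2 dx = 1/3;
  ∫_0^1 -x dx = -1/2.
Sum: 3/5 − 3/4 + 1/3 − 1/2 = -19/60.
So RHS = -∫_0^1 v(x) φ(x) dx = 19/60.
LHS − RHS = 1/6 ≠ 0, so the identity fails.
(For a valid weak derivative the identity must hold for EVERY test function, in particular this one. The failure shows v is NOT the weak derivative of u.)
Correct weak derivative would be u'(x) = -3*x**2 - 2.


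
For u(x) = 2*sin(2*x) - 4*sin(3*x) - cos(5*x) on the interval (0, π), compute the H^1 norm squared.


||u||_{H^1(0,π)}^2 = 416/21 + 103*π

u'(x) = 5*sin(5*x) + 4*cos(2*x) - 12*cos(3*x).
Expand u² and (u')² and integrate term by term on (0, π), using: for integers n ≥ 1, ∫_0^π sin²(nx) dx = ∫_0^π cos²(nx) dx = π/2; for n ≠ n', ∫_0^π sin(nx)sin(n'x) dx = ∫_0^π cos(nx)cos(n'x) dx = 0; and by product-to-sum, ∫_0^π sin(nx)cos(n'x) dx = ½∫_0^π [sin((n+n')x) + sin((n−n')x)] dx, which is 0 when n+n' is even and 2n/(n²−n'²) when n+n' is odd (it need not vanish on (0, π)).
  u² squared terms: (-1)²·∫cos(5x)² dx = 1·π/2 = π/2;  (-4)²·∫sin(3x)² dx = 16·π/2 = 8*π;  (2)²·∫sin(2x)² dx = 4·π/2 = 2*π.
  u² cross terms: 2·(-1)·(-4)·∫cos(5x)·sin(3x) dx = 8·(0) = 0;  2·(-1)·(2)·∫cos(5x)·sin(2x) dx = -4·(-4/21) = 16/21;  2·(-4)·(2)·∫sin(3x)·sin(2x) dx = -16·(0) = 0.
  So ∫_0^π u² dx = π/2 + 8*π + 2*π + 0 + 16/21 + 0 = 16/21 + 21*π/2.
  (u')² squared terms: (-12)²·∫cos(3x)² dx = 144·π/2 = 72*π;  (4)²·∫cos(2x)² dx = 16·π/2 = 8*π;  (5)²·∫sin(5x)² dx = 25·π/2 = 25*π/2.
  (u')² cross terms: 2·(-12)·(4)·∫cos(3x)·cos(2x) dx = -96·(0) = 0;  2·(-12)·(5)·∫cos(3x)·sin(5x) dx = -120·(0) = 0;  2·(4)·(5)·∫cos(2x)·sin(5x) dx = 40·(10/21) = 400/21.
  So ∫_0^π (u')² dx = 72*π + 8*π + 25*π/2 + 0 + 0 + 400/21 = 400/21 + 185*π/2.
||u||_{H^1}^2 = (16/21 + 21*π/2) + (400/21 + 185*π/2) = 416/21 + 103*π.


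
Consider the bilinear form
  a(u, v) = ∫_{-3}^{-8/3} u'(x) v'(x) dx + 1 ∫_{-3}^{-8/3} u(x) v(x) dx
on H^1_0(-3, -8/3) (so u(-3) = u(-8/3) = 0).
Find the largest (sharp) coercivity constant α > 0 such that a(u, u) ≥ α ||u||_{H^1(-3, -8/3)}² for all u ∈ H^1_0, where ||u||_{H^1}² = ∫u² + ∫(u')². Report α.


α = 1

Coercivity of a(·,·) on H^1_0(-3, -8/3) means a(u, u) ≥ α ||u||_{H^1}² for every u ∈ H^1_0.
The interval has length L = 1/3, and Poincaré/coercivity depend only on L. Here a(u, u) = ∫(u')² + (1)·∫u².
Here c = 1 ≥ 1, so a(u,u) = ∫(u')² + c∫u² ≥ ∫(u')² + ∫u² = ||u||_{H^1}², i.e. α = 1 works. No larger α is possible: a(u,u) ≥ α||u||_{H^1}² means (1−α)∫(u')² ≥ (α−c)∫u², and for the modes u_n = sin(nπ(x−x₀)/L) (x₀ the left endpoint) one has ∫u_n²/∫(u_n')² = (L/(nπ))² → 0, so a(u_n,u_n)/||u_n||_{H^1}² → 1. Hence the optimal constant is α = 1.
Therefore α = 1.


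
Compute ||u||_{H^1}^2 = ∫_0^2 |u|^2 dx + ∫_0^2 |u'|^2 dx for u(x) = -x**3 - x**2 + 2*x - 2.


||u||_{H^1}^2 = 11552/105

The H^1 norm (squared) on an interval (0, L) is
  ||u||_{H^1}^2 = ∫_0^L u(x)^2 dx + ∫_0^L u'(x)^2 dx.
Compute u'(x) = -3*x**2 - 2*x + 2.
Then u(x)^2 = x**6 + 2*x**5 - 3*x**4 + 8*x**2 - 8*x + 4 and u'(x)^2 = 9*x**4 + 12*x**3 - 8*x**2 - 8*x + 4.
Integrate each monomial from 0 to 2 using ∫_0^2 c·x^n dx = c·2^(n+1)/(n+1):
  ∫_0^2 u(x)^2 dx = ∫_0^2 (x^6 + 2*x^5 - 3*x^4 + 8*x^2 - 8*x + 4) dx. Term by term:
    ∫_0^2 x^6 dx = 128/7;  ∫_0^2 2*x^5 dx = 64/3;  ∫_0^2 -3*x^4 dx = -96/5;
    ∫_0^2 8*x^2 dx = 64/3;  ∫_0^2 -8*x dx = -16;  ∫_0^2 4 dx = 8.
  Sum: 128/7 + 64/3 − 96/5 + 64/3 − 16 + 8 = 3544/105.
  ∫_0^2 u'(x)^2 dx = ∫_0^2 (9*x^4 + 12*x^3 - 8*x^2 - 8*x + 4) dx. Term by term:
    ∫_0^2 9*x^4 dx = 288/5;  ∫_0^2 12*x^3 dx = 48;  ∫_0^2 -8*x^2 dx = -64/3;
    ∫_0^2 -8*x dx = -16;  ∫_0^2 4 dx = 8.
  Sum: 288/5 + 48 − 64/3 − 16 + 8 = 1144/15.
Adding: ||u||_{H^1}^2 = 3544/105 + 1144/15 = 11552/105.


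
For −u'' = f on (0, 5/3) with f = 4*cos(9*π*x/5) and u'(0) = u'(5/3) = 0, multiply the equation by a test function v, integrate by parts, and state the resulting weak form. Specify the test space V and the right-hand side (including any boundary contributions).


V = H^1(0, 5/3) (no boundary constraint on v; u is determined up to an additive constant); weak form: ∫_0^5/3 u'v' dx = ∫_0^5/3 (4*cos(9*π*x/5)) v dx for all v ∈ V.

Multiply both sides by a test function v and integrate from 0 to 5/3:
  ∫_0^5/3 −u''(x) v(x) dx = ∫_0^5/3 f(x) v(x) dx.
Integrate the LHS by parts once:
  ∫_0^5/3 −u'' v dx = −[u'(x) v(x)]_0^5/3 + ∫_0^5/3 u'(x) v'(x) dx.
Thus ∫_0^5/3 u'(x) v'(x) dx = ∫_0^5/3 f(x) v(x) dx + [u'(x) v(x)]_0^5/3.
Choose V so that boundary terms are either known or forced to vanish.
u has homogeneous Neumann: u'(0) = u'(5/3) = 0. So [u' v]_0^5/3 = 0·v(5/3) − 0·v(0) = 0 for any v; take V = H^1(0, 5/3).
Weak formulation: find u (satisfying any essential BC) such that ∫_0^5/3 u'(x) v'(x) dx = ∫_0^5/3 f v dx for all v ∈ V (homogeneous Neumann, so boundary terms vanish).
Substituting f(x) = 4*cos(9*π*x/5), the right-hand side is ∫_0^5/3 (4*cos(9*π*x/5)) v dx.
Compatibility check (pure Neumann): taking v ≡ 1 ∈ V gives 0 = ∫_0^5/3 f dx + (0) − (0), i.e. ∫_0^5/3 f dx must equal u'(0) − u'(5/3) = 0. Indeed ∫_0^5/3 (4*cos(9*π*x/5)) dx = 0, so the data are compatible. The solution is then unique only up to an additive constant (fix it e.g. by requiring ∫_0^5/3 u dx = 0).


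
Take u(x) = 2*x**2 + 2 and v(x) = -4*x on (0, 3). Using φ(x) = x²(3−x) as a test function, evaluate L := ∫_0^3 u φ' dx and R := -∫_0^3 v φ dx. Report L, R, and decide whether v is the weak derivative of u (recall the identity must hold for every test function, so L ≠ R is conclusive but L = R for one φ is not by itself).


LHS = -243/5, RHS = 243/5. No, v is not the weak derivative of u.

u(x) = 2*x**2 + 2, classical derivative u'(x) = 4*x.
φ(x) = x²(3−x), so φ'(x) = 3*x*(2 - x).
Note φ(0) = φ(3) = 0, so the boundary term u·φ vanishes.
LHS = ∫_0^3 u(x) φ'(x) dx = ∫_0^3 (-6*x^4 + 12*x^3 - 6*x^2 + 12*x) dx. Term by term:
  ∫_0^3 -6*x^4 dx = -1458/5;  ∫_0^3 12*x^3 dx = 243;  ∫_0^3 -6*x^2 dx = -54;
  ∫_0^3 12*x dx = 54.
Sum: -1458/5 + 243 − 54 + 54 = -243/5.
So LHS = -243/5.
∫_0^3 v(x) φ(x) dx = ∫_0^3 (4*x^4 - 12*x^3) dx. Term by term:
  ∫_0^3 4*x^4 dx = 972/5;  ∫_0^3 -12*x^3 dx = -243.
Sum: 972/5 − 243 = -243/5.
So RHS = -∫_0^3 v(x) φ(x) dx = 243/5.
LHS − RHS = -486/5 ≠ 0, so the identity fails.
(For a valid weak derivative the identity must hold for EVERY test function, in particular this one. The failure shows v is NOT the weak derivative of u.)
Correct weak derivative would be u'(x) = 4*x.


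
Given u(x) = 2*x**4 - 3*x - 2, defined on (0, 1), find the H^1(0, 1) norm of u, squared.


||u||_{H^1}^2 = 5036/315

The H^1 norm (squared) on an interval (0, L) is
  ||u||_{H^1}^2 = ∫_0^L u(x)^2 dx + ∫_0^L u'(x)^2 dx.
Compute u'(x) = 8*x**3 - 3.
Then u(x)^2 = 4*x**8 - 12*x**5 - 8*x**4 + 9*x**2 + 12*x + 4 and u'(x)^2 = 64*x**6 - 48*x**3 + 9.
Integrate each monomial from 0 to 1 using ∫_0^1 c·x^n dx = c·1^(n+1)/(n+1):
  ∫_0^1 u(x)^2 dx = ∫_0^1 (4*x^8 - 12*x^5 - 8*x^4 + 9*x^2 + 12*x + 4) dx. Term by term:
    ∫_0^1 4*x^8 dx = 4/9;  ∫_0^1 -12*x^5 dx = -2;  ∫_0^1 -8*x^4 dx = -8/5;
    ∫_0^1 9*x^2 dx = 3;  ∫_0^1 12*x dx = 6;  ∫_0^1 4 dx = 4.
  Sum: 4/9 − 2 − 8/5 + 3 + 6 + 4 = 443/45.
  ∫_0^1 u'(x)^2 dx = ∫_0^1 (64*x^6 - 48*x^3 + 9) dx. Term by term:
    ∫_0^1 64*x^6 dx = 64/7;  ∫_0^1 -48*x^3 dx = -12;  ∫_0^1 9 dx = 9.
  Sum: 64/7 − 12 + 9 = 43/7.
Adding: ||u||_{H^1}^2 = 443/45 + 43/7 = 5036/315.


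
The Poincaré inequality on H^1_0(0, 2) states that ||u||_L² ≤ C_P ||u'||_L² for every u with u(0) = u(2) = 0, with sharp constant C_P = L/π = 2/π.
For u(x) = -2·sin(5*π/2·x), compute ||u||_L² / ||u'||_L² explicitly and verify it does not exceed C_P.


||u||_L² / ||u'||_L² = 2/(5*π) < C_P = 2/π.

u(x) = -2·sin(5*π/2·x), so u'(x) = -5*π*cos(5*π*x/2).
Writing u(x) = A·sin(kπx/L) with A = -2 and k = 5, use ∫_0^L sin²(kπx/L) dx = L/2 and ∫_0^L cos²(kπx/L) dx = L/2.
u² = 4·sin²(5*π/2·x) and (u')² = 25*π^2·cos²(5*π/2·x), and each of sin², cos² integrates to L/2 = 1 over (0, 2).
∫_0^2 u² dx = 4, so ||u||_L² = 2.
∫_0^2 (u')² dx = 25*π^2, so ||u'||_L² = 5*π.
Ratio ||u||_L² / ||u'||_L² = 2/(5*π).
Sharp Poincaré constant on H^1_0(0, 2) is C_P = L/π = 2/π, achieved by sin(π/2·x).
This is the k = 5 harmonic; the ratio L/(kπ) is strictly less than C_P = L/π, consistent with the sharp inequality ||u||_L² ≤ C_P ||u'||_L².


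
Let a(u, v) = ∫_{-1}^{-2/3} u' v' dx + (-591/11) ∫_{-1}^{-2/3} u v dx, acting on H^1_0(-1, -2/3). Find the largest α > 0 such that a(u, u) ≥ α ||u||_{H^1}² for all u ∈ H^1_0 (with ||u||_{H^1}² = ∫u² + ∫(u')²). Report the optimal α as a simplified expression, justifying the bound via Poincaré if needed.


α = 3*(-197 + 33*π^2)/(11*(1 + 9*π^2))

Coercivity of a(·,·) on H^1_0(-1, -2/3) means a(u, u) ≥ α ||u||_{H^1}² for every u ∈ H^1_0.
The interval has length L = 1/3, and Poincaré/coercivity depend only on L. Here a(u, u) = ∫(u')² + (-591/11)·∫u².
Here c = -591/11 < 0 with |c| < (π/L)² = 9*π^2, so coercivity still holds. The condition a(u,u) ≥ α||u||_{H^1}² reads (1−α)∫(u')² ≥ (α−c)∫u². Any admissible α is ≤ 1 (rapidly oscillating u have ∫u²/∫(u')² → 0), and α = 1 would force 0 ≥ (1−c)∫u², impossible since c < 1; so 1−α > 0. By the sharp Poincaré inequality on H^1_0 of an interval of length L, ∫(u')² ≥ (π/L)²∫u² with equality for the first sine mode sin(π(x−x₀)/L) (x₀ the left endpoint), so the inequality holds for all u iff (1−α)(π/L)² ≥ α − c, i.e. α ≤ ((π/L)² + c)/((π/L)² + 1) = (1 + c(L/π)²)/(1 + (L/π)²). (Direct route, valid since c ≤ 0: Poincaré gives c∫u² ≥ c(L/π)²∫(u')², so a(u,u) ≥ (1 + c(L/π)²)∫(u')², while ||u||_{H^1}² ≤ (1 + (L/π)²)∫(u')²; dividing yields the same α.) With (π/L)² = 9*π^2 and c = -591/11, the largest admissible constant is α = ((π/L)² + c)/((π/L)² + 1).
Simplifying, α = 3*(-197 + 33*π^2)/(11*(1 + 9*π^2)).


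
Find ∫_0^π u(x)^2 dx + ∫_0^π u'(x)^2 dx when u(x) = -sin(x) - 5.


||u||_{H^1(0,π)}^2 = 20 + 26*π

u'(x) = -cos(x).
Expand u² and (u')² and integrate term by term on (0, π), using: for integers n ≥ 1, ∫_0^π sin²(nx) dx = ∫_0^π cos²(nx) dx = π/2; for n ≠ n', ∫_0^π sin(nx)sin(n'x) dx = ∫_0^π cos(nx)cos(n'x) dx = 0; and by product-to-sum, ∫_0^π sin(nx)cos(n'x) dx = ½∫_0^π [sin((n+n')x) + sin((n−n')x)] dx, which is 0 when n+n' is even and 2n/(n²−n'²) when n+n' is odd (it need not vanish on (0, π)). For the constant mode: ∫_0^π 1 dx = π, ∫_0^π cos(nx) dx = 0, ∫_0^π sin(nx) dx = (1−(−1)^n)/n.
  u² squared terms: (-5)²·∫1 dx = 25·π = 25*π;  (-1)²·∫sin(x)² dx = 1·π/2 = π/2.
  u² cross terms: 2·(-5)·(-1)·∫1·sin(x) dx = 10·(2) = 20.
  So ∫_0^π u² dx = 25*π + π/2 + 20 = 20 + 51*π/2.
  (u')² squared terms: (-1)²·∫cos(x)² dx = 1·π/2 = π/2.
  So ∫_0^π (u')² dx = π/2.
||u||_{H^1}^2 = (20 + 51*π/2) + (π/2) = 20 + 26*π.


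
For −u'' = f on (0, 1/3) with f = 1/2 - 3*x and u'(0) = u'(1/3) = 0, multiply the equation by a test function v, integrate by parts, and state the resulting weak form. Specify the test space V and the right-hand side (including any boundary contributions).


V = H^1(0, 1/3) (no boundary constraint on v; u is determined up to an additive constant); weak form: ∫_0^1/3 u'v' dx = ∫_0^1/3 (1/2 - 3*x) v dx for all v ∈ V.

Multiply both sides by a test function v and integrate from 0 to 1/3:
  ∫_0^1/3 −u''(x) v(x) dx = ∫_0^1/3 f(x) v(x) dx.
Integrate the LHS by parts once:
  ∫_0^1/3 −u'' v dx = −[u'(x) v(x)]_0^1/3 + ∫_0^1/3 u'(x) v'(x) dx.
Thus ∫_0^1/3 u'(x) v'(x) dx = ∫_0^1/3 f(x) v(x) dx + [u'(x) v(x)]_0^1/3.
Choose V so that boundary terms are either known or forced to vanish.
u has homogeneous Neumann: u'(0) = u'(1/3) = 0. So [u' v]_0^1/3 = 0·v(1/3) − 0·v(0) = 0 for any v; take V = H^1(0, 1/3).
Weak formulation: find u (satisfying any essential BC) such that ∫_0^1/3 u'(x) v'(x) dx = ∫_0^1/3 f v dx for all v ∈ V (homogeneous Neumann, so boundary terms vanish).
Substituting f(x) = 1/2 - 3*x, the right-hand side is ∫_0^1/3 (1/2 - 3*x) v dx.
Compatibility check (pure Neumann): taking v ≡ 1 ∈ V gives 0 = ∫_0^1/3 f dx + (0) − (0), i.e. ∫_0^1/3 f dx must equal u'(0) − u'(1/3) = 0. Indeed ∫_0^1/3 (1/2 - 3*x) dx = 0, so the data are compatible. The solution is then unique only up to an additive constant (fix it e.g. by requiring ∫_0^1/3 u dx = 0).


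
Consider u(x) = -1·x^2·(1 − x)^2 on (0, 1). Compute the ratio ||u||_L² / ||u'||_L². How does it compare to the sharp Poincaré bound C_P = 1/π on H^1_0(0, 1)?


||u||_L² / ||u'||_L² = sqrt(3)/6 < C_P = 1/π.

u(x) = -1·x^2·(1 − x)^2, so u'(x) = 2*x*(x*(1 - x) - (x - 1)^2).
u(x) = -1·x^2·(1 − x)^2 vanishes at x = 0 and x = 1, so u ∈ H^1_0(0, 1). Differentiate via the product rule and integrate the resulting polynomials term by term.
  ∫_0^1 u² dx = ∫_0^1 (x^8 - 4*x^7 + 6*x^6 - 4*x^5 + x^4) dx. Term by term:
    ∫_0^1 x^8 dx = 1/9;  ∫_0^1 -4*x^7 dx = -1/2;  ∫_0^1 6*x^6 dx = 6/7;
    ∫_0^1 -4*x^5 dx = -2/3;  ∫_0^1 x^4 dx = 1/5.
  Sum: 1/9 − 1/2 + 6/7 − 2/3 + 1/5 = 1/630.
  ∫_0^1 (u')² dx = ∫_0^1 (16*x^6 - 48*x^5 + 52*x^4 - 24*x^3 + 4*x^2) dx. Term by term:
    ∫_0^1 16*x^6 dx = 16/7;  ∫_0^1 -48*x^5 dx = -8;  ∫_0^1 52*x^4 dx = 52/5;
    ∫_0^1 -24*x^3 dx = -6;  ∫_0^1 4*x^2 dx = 4/3.
  Sum: 16/7 − 8 + 52/5 − 6 + 4/3 = 2/105.
∫_0^1 u² dx = 1/630, so ||u||_L² = sqrt(70)/210.
∫_0^1 (u')² dx = 2/105, so ||u'||_L² = sqrt(210)/105.
Ratio ||u||_L² / ||u'||_L² = sqrt(3)/6.
Sharp Poincaré constant on H^1_0(0, 1) is C_P = L/π = 1/π, achieved by sin(π·x).
A polynomial bump cannot attain the sharp Poincaré constant (only the first sine eigenfunction does), so the ratio is strictly less than C_P, consistent with ||u||_L² ≤ C_P ||u'||_L².


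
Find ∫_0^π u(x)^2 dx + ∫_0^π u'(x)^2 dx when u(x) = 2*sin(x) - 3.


||u||_{H^1(0,π)}^2 = -24 + 13*π

u'(x) = 2*cos(x).
Expand u² and (u')² and integrate term by term on (0, π), using: for integers n ≥ 1, ∫_0^π sin²(nx) dx = ∫_0^π cos²(nx) dx = π/2; for n ≠ n', ∫_0^π sin(nx)sin(n'x) dx = ∫_0^π cos(nx)cos(n'x) dx = 0; and by product-to-sum, ∫_0^π sin(nx)cos(n'x) dx = ½∫_0^π [sin((n+n')x) + sin((n−n')x)] dx, which is 0 when n+n' is even and 2n/(n²−n'²) when n+n' is odd (it need not vanish on (0, π)). For the constant mode: ∫_0^π 1 dx = π, ∫_0^π cos(nx) dx = 0, ∫_0^π sin(nx) dx = (1−(−1)^n)/n.
  u² squared terms: (-3)²·∫1 dx = 9·π = 9*π;  (2)²·∫sin(x)² dx = 4·π/2 = 2*π.
  u² cross terms: 2·(-3)·(2)·∫1·sin(x) dx = -12·(2) = -24.
  So ∫_0^π u² dx = 9*π + 2*π − 24 = -24 + 11*π.
  (u')² squared terms: (2)²·∫cos(x)² dx = 4·π/2 = 2*π.
  So ∫_0^π (u')² dx = 2*π.
||u||_{H^1}^2 = (-24 + 11*π) + (2*π) = -24 + 13*π.
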